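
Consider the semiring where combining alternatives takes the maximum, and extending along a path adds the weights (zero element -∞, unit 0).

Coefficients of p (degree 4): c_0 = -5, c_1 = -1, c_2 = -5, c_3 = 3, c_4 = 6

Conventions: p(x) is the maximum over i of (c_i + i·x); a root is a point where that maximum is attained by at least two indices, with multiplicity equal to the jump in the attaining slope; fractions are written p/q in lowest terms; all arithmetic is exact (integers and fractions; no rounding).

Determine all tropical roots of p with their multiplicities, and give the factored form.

hull edge (i=0, c=-5) to (i=1, c=-1): slope 4, span 1
hull edge (i=1, c=-1) to (i=4, c=6): slope 7/3, span 3
Factored form: p(x) = 6 ⊗ (x ⊕ (-4)) ⊗ (x ⊕ (-7/3)) ⊗ (x ⊕ (-7/3)) ⊗ (x ⊕ (-7/3))
Answer: roots = -4 (mult 1), -7/3 (mult 3)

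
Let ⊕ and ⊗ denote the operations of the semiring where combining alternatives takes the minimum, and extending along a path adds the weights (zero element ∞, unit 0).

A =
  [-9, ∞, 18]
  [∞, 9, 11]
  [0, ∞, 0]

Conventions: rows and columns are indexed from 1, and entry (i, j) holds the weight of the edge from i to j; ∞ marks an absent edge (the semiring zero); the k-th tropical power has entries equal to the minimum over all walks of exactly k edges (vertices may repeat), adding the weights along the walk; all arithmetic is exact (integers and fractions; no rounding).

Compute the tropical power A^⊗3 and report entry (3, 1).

A^⊗2:
  [-18, ∞, 9]
  [11, 18, 11]
  [-9, ∞, 0]
A^⊗3:
  [-27, ∞, 0]
  [2, 27, 11]
  [-18, ∞, 0]
Key observation: the optimum is the walk 3->1->1->1, with weight 0 + (-9) + (-9) = -18.
Optimal value attained by: walk 3->1->1->1.
Answer: (A^⊗3)[3][1] = -18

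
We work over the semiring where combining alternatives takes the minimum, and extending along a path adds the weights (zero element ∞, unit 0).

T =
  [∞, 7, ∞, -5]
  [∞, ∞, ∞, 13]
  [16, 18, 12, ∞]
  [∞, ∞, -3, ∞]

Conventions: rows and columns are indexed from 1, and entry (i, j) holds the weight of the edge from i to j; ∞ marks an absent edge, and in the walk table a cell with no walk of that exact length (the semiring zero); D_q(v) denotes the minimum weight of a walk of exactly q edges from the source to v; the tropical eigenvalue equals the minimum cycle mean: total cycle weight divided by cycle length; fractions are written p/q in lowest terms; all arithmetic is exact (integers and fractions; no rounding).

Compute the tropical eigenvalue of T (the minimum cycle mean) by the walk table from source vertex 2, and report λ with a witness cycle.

q=0: [∞, 0, ∞, ∞]
q=1: [∞, ∞, ∞, 13]
q=2: [∞, ∞, 10, ∞]
q=3: [26, 28, 22, ∞]
q=4: [38, 33, 34, 21]
Optimal cycle mean attained by: cycle 1->4->3->1, total (-5) + (-3) + 16, length 3.
Answer: λ = 8/3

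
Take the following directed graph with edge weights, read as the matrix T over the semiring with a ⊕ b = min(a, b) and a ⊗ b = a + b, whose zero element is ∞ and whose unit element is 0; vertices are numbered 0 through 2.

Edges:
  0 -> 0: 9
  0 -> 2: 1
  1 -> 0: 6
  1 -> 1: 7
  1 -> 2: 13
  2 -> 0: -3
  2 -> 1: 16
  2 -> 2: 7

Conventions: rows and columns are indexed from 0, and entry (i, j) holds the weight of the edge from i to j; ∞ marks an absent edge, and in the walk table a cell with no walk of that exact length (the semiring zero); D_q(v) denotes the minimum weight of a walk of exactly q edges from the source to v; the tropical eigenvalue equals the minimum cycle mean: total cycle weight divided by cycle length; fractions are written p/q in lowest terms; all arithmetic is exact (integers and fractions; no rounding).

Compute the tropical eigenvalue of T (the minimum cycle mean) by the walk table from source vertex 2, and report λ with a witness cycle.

q=0: [∞, ∞, 0]
q=1: [-3, 16, 7]
q=2: [4, 23, -2]
q=3: [-5, 14, 5]
Optimal cycle mean attained by: cycle 0->2->0, total 1 + (-3), length 2.
Answer: λ = -1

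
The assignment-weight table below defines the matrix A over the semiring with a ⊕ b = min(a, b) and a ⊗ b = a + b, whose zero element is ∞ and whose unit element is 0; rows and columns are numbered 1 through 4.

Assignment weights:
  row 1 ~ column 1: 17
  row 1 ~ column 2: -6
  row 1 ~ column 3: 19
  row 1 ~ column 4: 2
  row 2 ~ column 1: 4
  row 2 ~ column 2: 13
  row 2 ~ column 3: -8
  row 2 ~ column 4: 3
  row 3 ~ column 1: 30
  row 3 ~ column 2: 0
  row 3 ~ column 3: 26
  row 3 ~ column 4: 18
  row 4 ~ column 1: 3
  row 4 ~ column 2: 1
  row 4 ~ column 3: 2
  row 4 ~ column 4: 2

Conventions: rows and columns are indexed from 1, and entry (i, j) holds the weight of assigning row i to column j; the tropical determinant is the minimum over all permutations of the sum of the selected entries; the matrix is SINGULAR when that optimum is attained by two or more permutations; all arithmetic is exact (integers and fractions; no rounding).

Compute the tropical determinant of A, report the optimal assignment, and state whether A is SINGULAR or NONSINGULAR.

σ = (1, 2, 3, 4): 17 + 13 + 26 + 2 = 58
σ = (1, 2, 4, 3): 17 + 13 + 18 + 2 = 50
σ = (1, 3, 2, 4): 17 + (-8) + 0 + 2 = 11
σ = (1, 3, 4, 2): 17 + (-8) + 18 + 1 = 28
σ = (1, 4, 2, 3): 17 + 3 + 0 + 2 = 22
σ = (1, 4, 3, 2): 17 + 3 + 26 + 1 = 47
σ = (2, 1, 3, 4): (-6) + 4 + 26 + 2 = 26
σ = (2, 1, 4, 3): (-6) + 4 + 18 + 2 = 18
σ = (2, 3, 1, 4): (-6) + (-8) + 30 + 2 = 18
σ = (2, 3, 4, 1): (-6) + (-8) + 18 + 3 = 7
σ = (2, 4, 1, 3): (-6) + 3 + 30 + 2 = 29
σ = (2, 4, 3, 1): (-6) + 3 + 26 + 3 = 26
σ = (3, 1, 2, 4): 19 + 4 + 0 + 2 = 25
σ = (3, 1, 4, 2): 19 + 4 + 18 + 1 = 42
σ = (3, 2, 1, 4): 19 + 13 + 30 + 2 = 64
σ = (3, 2, 4, 1): 19 + 13 + 18 + 3 = 53
σ = (3, 4, 1, 2): 19 + 3 + 30 + 1 = 53
σ = (3, 4, 2, 1): 19 + 3 + 0 + 3 = 25
σ = (4, 1, 2, 3): 2 + 4 + 0 + 2 = 8
σ = (4, 1, 3, 2): 2 + 4 + 26 + 1 = 33
σ = (4, 2, 1, 3): 2 + 13 + 30 + 2 = 47
σ = (4, 2, 3, 1): 2 + 13 + 26 + 3 = 44
σ = (4, 3, 1, 2): 2 + (-8) + 30 + 1 = 25
σ = (4, 3, 2, 1): 2 + (-8) + 0 + 3 = -3
Optimal value attained by: σ = (4, 3, 2, 1).
Answer: det⊕(A) = -3; verdict: NONSINGULAR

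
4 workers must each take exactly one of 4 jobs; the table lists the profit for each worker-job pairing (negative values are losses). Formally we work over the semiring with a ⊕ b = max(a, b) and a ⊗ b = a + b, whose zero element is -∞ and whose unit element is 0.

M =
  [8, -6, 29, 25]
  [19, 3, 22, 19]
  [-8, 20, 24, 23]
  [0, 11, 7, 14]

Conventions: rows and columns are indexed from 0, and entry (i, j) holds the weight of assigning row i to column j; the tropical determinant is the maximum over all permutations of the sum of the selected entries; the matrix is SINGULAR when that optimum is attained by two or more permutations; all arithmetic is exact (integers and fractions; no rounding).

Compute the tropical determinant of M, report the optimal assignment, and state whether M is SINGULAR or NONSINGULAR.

σ = (0, 1, 2, 3): 8 + 3 + 24 + 14 = 49
σ = (0, 1, 3, 2): 8 + 3 + 23 + 7 = 41
σ = (0, 2, 1, 3): 8 + 22 + 20 + 14 = 64
σ = (0, 2, 3, 1): 8 + 22 + 23 + 11 = 64
σ = (0, 3, 1, 2): 8 + 19 + 20 + 7 = 54
σ = (0, 3, 2, 1): 8 + 19 + 24 + 11 = 62
σ = (1, 0, 2, 3): (-6) + 19 + 24 + 14 = 51
σ = (1, 0, 3, 2): (-6) + 19 + 23 + 7 = 43
σ = (1, 2, 0, 3): (-6) + 22 + (-8) + 14 = 22
σ = (1, 2, 3, 0): (-6) + 22 + 23 + 0 = 39
σ = (1, 3, 0, 2): (-6) + 19 + (-8) + 7 = 12
σ = (1, 3, 2, 0): (-6) + 19 + 24 + 0 = 37
σ = (2, 0, 1, 3): 29 + 19 + 20 + 14 = 82
σ = (2, 0, 3, 1): 29 + 19 + 23 + 11 = 82
σ = (2, 1, 0, 3): 29 + 3 + (-8) + 14 = 38
σ = (2, 1, 3, 0): 29 + 3 + 23 + 0 = 55
σ = (2, 3, 0, 1): 29 + 19 + (-8) + 11 = 51
σ = (2, 3, 1, 0): 29 + 19 + 20 + 0 = 68
σ = (3, 0, 1, 2): 25 + 19 + 20 + 7 = 71
σ = (3, 0, 2, 1): 25 + 19 + 24 + 11 = 79
σ = (3, 1, 0, 2): 25 + 3 + (-8) + 7 = 27
σ = (3, 1, 2, 0): 25 + 3 + 24 + 0 = 52
σ = (3, 2, 0, 1): 25 + 22 + (-8) + 11 = 50
σ = (3, 2, 1, 0): 25 + 22 + 20 + 0 = 67
Optimal value attained by: σ = (2, 0, 1, 3).
Answer: det⊕(M) = 82; verdict: SINGULAR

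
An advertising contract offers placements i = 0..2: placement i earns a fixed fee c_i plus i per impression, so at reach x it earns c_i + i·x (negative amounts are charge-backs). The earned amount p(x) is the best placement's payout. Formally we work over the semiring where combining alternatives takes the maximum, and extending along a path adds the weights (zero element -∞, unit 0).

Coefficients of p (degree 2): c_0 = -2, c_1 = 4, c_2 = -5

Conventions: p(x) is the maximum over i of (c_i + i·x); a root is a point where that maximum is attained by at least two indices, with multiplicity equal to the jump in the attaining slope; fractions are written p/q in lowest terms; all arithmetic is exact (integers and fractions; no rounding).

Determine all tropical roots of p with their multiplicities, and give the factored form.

hull edge (i=0, c=-2) to (i=1, c=4): slope 6, span 1
hull edge (i=1, c=4) to (i=2, c=-5): slope -9, span 1
Factored form: p(x) = -5 ⊗ (x ⊕ (-6)) ⊗ (x ⊕ 9)
Answer: roots = -6 (mult 1), 9 (mult 1)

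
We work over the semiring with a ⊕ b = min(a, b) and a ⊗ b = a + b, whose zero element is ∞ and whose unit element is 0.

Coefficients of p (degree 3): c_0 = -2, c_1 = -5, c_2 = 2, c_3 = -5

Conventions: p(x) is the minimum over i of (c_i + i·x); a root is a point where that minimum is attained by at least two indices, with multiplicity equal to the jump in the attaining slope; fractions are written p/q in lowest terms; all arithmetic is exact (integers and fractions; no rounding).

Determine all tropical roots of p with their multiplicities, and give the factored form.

hull edge (i=0, c=-2) to (i=1, c=-5): slope -3, span 1
hull edge (i=1, c=-5) to (i=3, c=-5): slope 0, span 2
Factored form: p(x) = -5 ⊗ (x ⊕ 0) ⊗ (x ⊕ 0) ⊗ (x ⊕ 3)
Answer: roots = 0 (mult 2), 3 (mult 1)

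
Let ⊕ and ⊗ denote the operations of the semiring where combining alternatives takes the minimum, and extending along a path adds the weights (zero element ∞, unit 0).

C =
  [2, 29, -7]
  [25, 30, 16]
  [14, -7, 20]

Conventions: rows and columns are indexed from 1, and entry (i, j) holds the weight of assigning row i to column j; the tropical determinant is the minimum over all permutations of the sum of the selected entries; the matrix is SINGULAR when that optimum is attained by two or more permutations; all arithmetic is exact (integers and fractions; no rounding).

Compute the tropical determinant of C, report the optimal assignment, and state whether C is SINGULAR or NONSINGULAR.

σ = (1, 2, 3): 2 + 30 + 20 = 52
σ = (1, 3, 2): 2 + 16 + (-7) = 11
σ = (2, 1, 3): 29 + 25 + 20 = 74
σ = (2, 3, 1): 29 + 16 + 14 = 59
σ = (3, 1, 2): (-7) + 25 + (-7) = 11
σ = (3, 2, 1): (-7) + 30 + 14 = 37
Optimal value attained by: σ = (1, 3, 2).
Answer: det⊕(C) = 11; verdict: SINGULAR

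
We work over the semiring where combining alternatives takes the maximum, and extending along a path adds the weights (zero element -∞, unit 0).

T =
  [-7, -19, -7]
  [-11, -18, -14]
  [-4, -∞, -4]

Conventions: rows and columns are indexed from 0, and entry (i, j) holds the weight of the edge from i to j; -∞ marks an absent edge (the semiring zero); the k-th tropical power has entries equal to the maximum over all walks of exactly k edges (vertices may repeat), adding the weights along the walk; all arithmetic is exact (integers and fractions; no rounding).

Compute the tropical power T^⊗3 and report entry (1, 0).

T^⊗2:
  [-11, -26, -11]
  [-18, -30, -18]
  [-8, -23, -8]
T^⊗3:
  [-15, -30, -15]
  [-22, -37, -22]
  [-12, -27, -12]
Key observation: the optimum is the walk 1->0->2->0, with weight (-11) + (-7) + (-4) = -22.
Optimal value attained by: walk 1->0->2->0.
Answer: (T^⊗3)[1][0] = -22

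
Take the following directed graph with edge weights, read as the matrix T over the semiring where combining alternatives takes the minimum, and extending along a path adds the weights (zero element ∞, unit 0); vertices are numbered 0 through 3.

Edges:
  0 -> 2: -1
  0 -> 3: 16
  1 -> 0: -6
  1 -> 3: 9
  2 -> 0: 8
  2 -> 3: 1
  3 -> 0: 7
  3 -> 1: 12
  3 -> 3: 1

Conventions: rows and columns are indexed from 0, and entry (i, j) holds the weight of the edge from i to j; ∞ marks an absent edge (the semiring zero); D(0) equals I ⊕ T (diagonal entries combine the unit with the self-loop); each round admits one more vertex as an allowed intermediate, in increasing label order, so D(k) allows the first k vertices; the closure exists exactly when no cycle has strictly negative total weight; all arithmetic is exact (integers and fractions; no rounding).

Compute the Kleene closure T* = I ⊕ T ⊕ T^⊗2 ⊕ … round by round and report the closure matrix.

D(0):
  [0, ∞, -1, 16]
  [-6, 0, ∞, 9]
  [8, ∞, 0, 1]
  [7, 12, ∞, 0]
D(1):
  [0, ∞, -1, 16]
  [-6, 0, -7, 9]
  [8, ∞, 0, 1]
  [7, 12, 6, 0]
D(2):
  [0, ∞, -1, 16]
  [-6, 0, -7, 9]
  [8, ∞, 0, 1]
  [6, 12, 5, 0]
D(3):
  [0, ∞, -1, 0]
  [-6, 0, -7, -6]
  [8, ∞, 0, 1]
  [6, 12, 5, 0]
D(4):
  [0, 12, -1, 0]
  [-6, 0, -7, -6]
  [7, 13, 0, 1]
  [6, 12, 5, 0]
Answer: T* = [[0, 12, -1, 0], [-6, 0, -7, -6], [7, 13, 0, 1], [6, 12, 5, 0]]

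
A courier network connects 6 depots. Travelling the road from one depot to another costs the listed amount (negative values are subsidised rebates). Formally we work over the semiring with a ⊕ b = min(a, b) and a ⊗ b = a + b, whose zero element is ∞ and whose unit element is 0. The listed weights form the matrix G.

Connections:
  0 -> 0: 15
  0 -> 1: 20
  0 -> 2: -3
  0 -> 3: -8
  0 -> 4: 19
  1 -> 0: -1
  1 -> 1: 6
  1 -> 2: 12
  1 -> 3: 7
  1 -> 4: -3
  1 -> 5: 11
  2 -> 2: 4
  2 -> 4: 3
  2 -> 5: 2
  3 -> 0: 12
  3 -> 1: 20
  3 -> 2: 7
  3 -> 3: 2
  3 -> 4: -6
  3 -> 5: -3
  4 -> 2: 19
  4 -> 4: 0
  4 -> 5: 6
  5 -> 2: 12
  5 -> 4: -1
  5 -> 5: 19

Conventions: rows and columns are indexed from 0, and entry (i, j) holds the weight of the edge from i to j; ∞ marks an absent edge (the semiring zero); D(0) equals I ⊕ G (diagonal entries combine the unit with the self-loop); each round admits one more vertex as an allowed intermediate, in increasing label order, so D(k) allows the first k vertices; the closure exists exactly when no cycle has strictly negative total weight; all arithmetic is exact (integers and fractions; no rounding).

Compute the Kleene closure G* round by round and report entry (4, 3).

D(0):
  [0, 20, -3, -8, 19, ∞]
  [-1, 0, 12, 7, -3, 11]
  [∞, ∞, 0, ∞, 3, 2]
  [12, 20, 7, 0, -6, -3]
  [∞, ∞, 19, ∞, 0, 6]
  [∞, ∞, 12, ∞, -1, 0]
D(1):
  [0, 20, -3, -8, 19, ∞]
  [-1, 0, -4, -9, -3, 11]
  [∞, ∞, 0, ∞, 3, 2]
  [12, 20, 7, 0, -6, -3]
  [∞, ∞, 19, ∞, 0, 6]
  [∞, ∞, 12, ∞, -1, 0]
D(2):
  [0, 20, -3, -8, 17, 31]
  [-1, 0, -4, -9, -3, 11]
  [∞, ∞, 0, ∞, 3, 2]
  [12, 20, 7, 0, -6, -3]
  [∞, ∞, 19, ∞, 0, 6]
  [∞, ∞, 12, ∞, -1, 0]
D(3):
  [0, 20, -3, -8, 0, -1]
  [-1, 0, -4, -9, -3, -2]
  [∞, ∞, 0, ∞, 3, 2]
  [12, 20, 7, 0, -6, -3]
  [∞, ∞, 19, ∞, 0, 6]
  [∞, ∞, 12, ∞, -1, 0]
D(4):
  [0, 12, -3, -8, -14, -11]
  [-1, 0, -4, -9, -15, -12]
  [∞, ∞, 0, ∞, 3, 2]
  [12, 20, 7, 0, -6, -3]
  [∞, ∞, 19, ∞, 0, 6]
  [∞, ∞, 12, ∞, -1, 0]
D(5):
  [0, 12, -3, -8, -14, -11]
  [-1, 0, -4, -9, -15, -12]
  [∞, ∞, 0, ∞, 3, 2]
  [12, 20, 7, 0, -6, -3]
  [∞, ∞, 19, ∞, 0, 6]
  [∞, ∞, 12, ∞, -1, 0]
D(6):
  [0, 12, -3, -8, -14, -11]
  [-1, 0, -4, -9, -15, -12]
  [∞, ∞, 0, ∞, 1, 2]
  [12, 20, 7, 0, -6, -3]
  [∞, ∞, 18, ∞, 0, 6]
  [∞, ∞, 12, ∞, -1, 0]
Answer: G*[4][3] = ∞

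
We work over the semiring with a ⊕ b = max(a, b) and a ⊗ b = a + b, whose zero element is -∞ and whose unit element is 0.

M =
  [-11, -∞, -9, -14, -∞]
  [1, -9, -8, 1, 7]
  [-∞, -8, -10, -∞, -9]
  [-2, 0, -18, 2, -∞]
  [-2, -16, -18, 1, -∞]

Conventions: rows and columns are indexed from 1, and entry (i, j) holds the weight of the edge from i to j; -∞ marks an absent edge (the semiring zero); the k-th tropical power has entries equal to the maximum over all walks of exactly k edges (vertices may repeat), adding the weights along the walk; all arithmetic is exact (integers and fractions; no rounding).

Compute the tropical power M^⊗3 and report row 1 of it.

M^⊗2:
  [-16, -14, -19, -12, -18]
  [5, 1, -8, 8, -2]
  [-7, -17, -16, -7, -1]
  [1, 2, -8, 4, 7]
  [-1, 1, -11, 3, -9]
M^⊗3:
  [-13, -12, -22, -10, -7]
  [6, 8, -4, 10, 8]
  [-3, -7, -16, 0, -10]
  [5, 4, -6, 8, 9]
  [2, 3, -7, 5, 8]
Answer: row 1 of M^⊗3 = [-13, -12, -22, -10, -7]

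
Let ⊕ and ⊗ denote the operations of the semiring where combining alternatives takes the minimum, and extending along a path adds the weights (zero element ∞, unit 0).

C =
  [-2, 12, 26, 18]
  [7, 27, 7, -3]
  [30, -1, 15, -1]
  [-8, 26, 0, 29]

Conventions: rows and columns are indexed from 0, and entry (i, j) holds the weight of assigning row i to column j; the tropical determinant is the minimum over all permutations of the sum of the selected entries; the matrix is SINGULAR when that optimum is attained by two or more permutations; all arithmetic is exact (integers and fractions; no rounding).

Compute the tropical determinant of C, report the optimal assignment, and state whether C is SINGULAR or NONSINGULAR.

σ = (0, 1, 2, 3): (-2) + 27 + 15 + 29 = 69
σ = (0, 1, 3, 2): (-2) + 27 + (-1) + 0 = 24
σ = (0, 2, 1, 3): (-2) + 7 + (-1) + 29 = 33
σ = (0, 2, 3, 1): (-2) + 7 + (-1) + 26 = 30
σ = (0, 3, 1, 2): (-2) + (-3) + (-1) + 0 = -6
σ = (0, 3, 2, 1): (-2) + (-3) + 15 + 26 = 36
σ = (1, 0, 2, 3): 12 + 7 + 15 + 29 = 63
σ = (1, 0, 3, 2): 12 + 7 + (-1) + 0 = 18
σ = (1, 2, 0, 3): 12 + 7 + 30 + 29 = 78
σ = (1, 2, 3, 0): 12 + 7 + (-1) + (-8) = 10
σ = (1, 3, 0, 2): 12 + (-3) + 30 + 0 = 39
σ = (1, 3, 2, 0): 12 + (-3) + 15 + (-8) = 16
σ = (2, 0, 1, 3): 26 + 7 + (-1) + 29 = 61
σ = (2, 0, 3, 1): 26 + 7 + (-1) + 26 = 58
σ = (2, 1, 0, 3): 26 + 27 + 30 + 29 = 112
σ = (2, 1, 3, 0): 26 + 27 + (-1) + (-8) = 44
σ = (2, 3, 0, 1): 26 + (-3) + 30 + 26 = 79
σ = (2, 3, 1, 0): 26 + (-3) + (-1) + (-8) = 14
σ = (3, 0, 1, 2): 18 + 7 + (-1) + 0 = 24
σ = (3, 0, 2, 1): 18 + 7 + 15 + 26 = 66
σ = (3, 1, 0, 2): 18 + 27 + 30 + 0 = 75
σ = (3, 1, 2, 0): 18 + 27 + 15 + (-8) = 52
σ = (3, 2, 0, 1): 18 + 7 + 30 + 26 = 81
σ = (3, 2, 1, 0): 18 + 7 + (-1) + (-8) = 16
Optimal value attained by: σ = (0, 3, 1, 2).
Answer: det⊕(C) = -6; verdict: NONSINGULAR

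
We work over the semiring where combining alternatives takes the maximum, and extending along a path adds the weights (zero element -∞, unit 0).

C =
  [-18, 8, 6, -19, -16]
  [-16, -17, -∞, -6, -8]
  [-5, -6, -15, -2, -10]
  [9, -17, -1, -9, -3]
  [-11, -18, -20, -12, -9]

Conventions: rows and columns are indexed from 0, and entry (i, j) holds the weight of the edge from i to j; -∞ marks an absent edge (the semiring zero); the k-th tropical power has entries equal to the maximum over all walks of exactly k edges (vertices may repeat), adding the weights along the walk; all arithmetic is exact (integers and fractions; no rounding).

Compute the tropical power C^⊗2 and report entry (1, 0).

C^⊗2:
  [1, 0, -9, 4, 0]
  [3, -8, -7, -15, -9]
  [7, 3, 1, -11, -5]
  [0, 17, 15, -3, -7]
  [-3, -3, -5, -21, -15]
Key observation: the optimum is the walk 1->3->0, with weight (-6) + 9 = 3.
Optimal value attained by: walk 1->3->0.
Answer: (C^⊗2)[1][0] = 3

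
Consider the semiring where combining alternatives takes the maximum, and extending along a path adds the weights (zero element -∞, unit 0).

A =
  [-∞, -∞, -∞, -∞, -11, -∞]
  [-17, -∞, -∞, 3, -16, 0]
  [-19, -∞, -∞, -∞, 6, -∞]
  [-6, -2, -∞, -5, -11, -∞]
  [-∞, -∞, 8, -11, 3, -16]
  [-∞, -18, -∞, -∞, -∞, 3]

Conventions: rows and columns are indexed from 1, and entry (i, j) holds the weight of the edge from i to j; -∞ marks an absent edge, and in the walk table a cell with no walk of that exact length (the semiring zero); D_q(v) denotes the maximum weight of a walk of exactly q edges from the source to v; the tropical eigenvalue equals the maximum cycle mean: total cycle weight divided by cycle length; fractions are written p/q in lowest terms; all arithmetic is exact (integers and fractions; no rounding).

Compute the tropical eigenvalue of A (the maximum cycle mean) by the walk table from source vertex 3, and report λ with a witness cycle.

q=0: [-∞, -∞, 0, -∞, -∞, -∞]
q=1: [-19, -∞, -∞, -∞, 6, -∞]
q=2: [-∞, -∞, 14, -5, 9, -10]
q=3: [-5, -7, 17, -2, 20, -7]
q=4: [-2, -4, 28, 9, 23, 4]
q=5: [9, 7, 31, 12, 34, 7]
q=6: [12, 10, 42, 23, 37, 18]
Optimal cycle mean attained by: cycle 3->5->3, total 6 + 8, length 2.
Answer: λ = 7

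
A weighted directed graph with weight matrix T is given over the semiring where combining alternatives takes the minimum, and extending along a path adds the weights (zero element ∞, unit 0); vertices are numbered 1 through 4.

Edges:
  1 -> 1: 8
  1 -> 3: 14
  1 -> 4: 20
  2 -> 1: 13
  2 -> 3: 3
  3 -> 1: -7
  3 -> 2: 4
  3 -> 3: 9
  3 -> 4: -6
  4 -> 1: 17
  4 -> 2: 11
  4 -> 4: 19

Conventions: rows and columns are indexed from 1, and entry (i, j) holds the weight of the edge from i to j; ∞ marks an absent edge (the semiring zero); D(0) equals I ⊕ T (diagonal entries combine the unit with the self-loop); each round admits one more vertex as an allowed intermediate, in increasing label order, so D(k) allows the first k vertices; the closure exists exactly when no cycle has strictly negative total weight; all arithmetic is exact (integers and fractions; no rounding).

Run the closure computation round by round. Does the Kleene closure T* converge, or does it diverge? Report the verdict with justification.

D(0):
  [0, ∞, 14, 20]
  [13, 0, 3, ∞]
  [-7, 4, 0, -6]
  [17, 11, ∞, 0]
D(1):
  [0, ∞, 14, 20]
  [13, 0, 3, 33]
  [-7, 4, 0, -6]
  [17, 11, 31, 0]
D(2):
  [0, ∞, 14, 20]
  [13, 0, 3, 33]
  [-7, 4, 0, -6]
  [17, 11, 14, 0]
D(3):
  [0, 18, 14, 8]
  [-4, 0, 3, -3]
  [-7, 4, 0, -6]
  [7, 11, 14, 0]
D(4):
  [0, 18, 14, 8]
  [-4, 0, 3, -3]
  [-7, 4, 0, -6]
  [7, 11, 14, 0]
Key observation: every diagonal entry stays at the unit through all rounds, so no improving cycle exists.
Answer: CONVERGES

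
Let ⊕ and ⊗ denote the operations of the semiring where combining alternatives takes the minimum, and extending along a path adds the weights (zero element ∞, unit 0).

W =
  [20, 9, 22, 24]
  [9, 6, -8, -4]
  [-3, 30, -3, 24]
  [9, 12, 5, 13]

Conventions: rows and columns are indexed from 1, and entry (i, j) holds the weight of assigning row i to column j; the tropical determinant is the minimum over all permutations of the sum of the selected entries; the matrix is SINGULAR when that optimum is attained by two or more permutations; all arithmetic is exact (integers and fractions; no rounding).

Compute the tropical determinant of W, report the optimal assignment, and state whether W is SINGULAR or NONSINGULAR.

σ = (1, 2, 3, 4): 20 + 6 + (-3) + 13 = 36
σ = (1, 2, 4, 3): 20 + 6 + 24 + 5 = 55
σ = (1, 3, 2, 4): 20 + (-8) + 30 + 13 = 55
σ = (1, 3, 4, 2): 20 + (-8) + 24 + 12 = 48
σ = (1, 4, 2, 3): 20 + (-4) + 30 + 5 = 51
σ = (1, 4, 3, 2): 20 + (-4) + (-3) + 12 = 25
σ = (2, 1, 3, 4): 9 + 9 + (-3) + 13 = 28
σ = (2, 1, 4, 3): 9 + 9 + 24 + 5 = 47
σ = (2, 3, 1, 4): 9 + (-8) + (-3) + 13 = 11
σ = (2, 3, 4, 1): 9 + (-8) + 24 + 9 = 34
σ = (2, 4, 1, 3): 9 + (-4) + (-3) + 5 = 7
σ = (2, 4, 3, 1): 9 + (-4) + (-3) + 9 = 11
σ = (3, 1, 2, 4): 22 + 9 + 30 + 13 = 74
σ = (3, 1, 4, 2): 22 + 9 + 24 + 12 = 67
σ = (3, 2, 1, 4): 22 + 6 + (-3) + 13 = 38
σ = (3, 2, 4, 1): 22 + 6 + 24 + 9 = 61
σ = (3, 4, 1, 2): 22 + (-4) + (-3) + 12 = 27
σ = (3, 4, 2, 1): 22 + (-4) + 30 + 9 = 57
σ = (4, 1, 2, 3): 24 + 9 + 30 + 5 = 68
σ = (4, 1, 3, 2): 24 + 9 + (-3) + 12 = 42
σ = (4, 2, 1, 3): 24 + 6 + (-3) + 5 = 32
σ = (4, 2, 3, 1): 24 + 6 + (-3) + 9 = 36
σ = (4, 3, 1, 2): 24 + (-8) + (-3) + 12 = 25
σ = (4, 3, 2, 1): 24 + (-8) + 30 + 9 = 55
Optimal value attained by: σ = (2, 4, 1, 3).
Answer: det⊕(W) = 7; verdict: NONSINGULAR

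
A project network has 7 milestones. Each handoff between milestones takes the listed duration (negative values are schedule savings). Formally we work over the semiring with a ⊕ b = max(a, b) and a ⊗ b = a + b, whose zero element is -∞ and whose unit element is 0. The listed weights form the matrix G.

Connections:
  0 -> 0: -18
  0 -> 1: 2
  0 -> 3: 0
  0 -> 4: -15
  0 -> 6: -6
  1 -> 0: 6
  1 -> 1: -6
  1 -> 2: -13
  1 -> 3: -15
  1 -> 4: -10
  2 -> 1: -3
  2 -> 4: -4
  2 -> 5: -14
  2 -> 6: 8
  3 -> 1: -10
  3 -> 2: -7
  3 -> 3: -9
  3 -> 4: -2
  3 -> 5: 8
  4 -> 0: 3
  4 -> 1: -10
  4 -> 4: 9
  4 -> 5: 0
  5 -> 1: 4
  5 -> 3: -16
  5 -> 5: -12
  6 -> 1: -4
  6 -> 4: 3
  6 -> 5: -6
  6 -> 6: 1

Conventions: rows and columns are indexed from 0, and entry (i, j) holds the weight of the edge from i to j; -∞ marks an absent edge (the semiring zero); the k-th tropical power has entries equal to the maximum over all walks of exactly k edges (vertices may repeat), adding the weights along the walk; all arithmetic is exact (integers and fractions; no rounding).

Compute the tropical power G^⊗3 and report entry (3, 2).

G^⊗2:
  [8, -4, -7, -9, -2, 8, -5]
  [0, 8, -19, 6, -1, -7, 0]
  [3, 4, -16, -18, 11, 2, 9]
  [1, 12, -16, -8, 7, -1, 1]
  [12, 5, -23, 3, 18, 9, -3]
  [10, -2, -9, -11, -6, -8, -∞]
  [6, -2, -17, -19, 12, 3, 2]
G^⊗3:
  [2, 12, -16, 8, 7, -1, 2]
  [14, 2, -1, 0, 8, 14, 1]
  [14, 6, -9, 3, 20, 11, 10]
  [18, 6, -1, 1, 16, 7, 2]
  [21, 14, -4, 12, 27, 18, 6]
  [4, 12, -15, 10, 3, -3, 4]
  [15, 8, -15, 6, 21, 12, 3]
Key observation: the optimum is the walk 3->5->1->2, with weight 8 + 4 + (-13) = -1.
Optimal value attained by: walk 3->5->1->2.
Answer: (G^⊗3)[3][2] = -1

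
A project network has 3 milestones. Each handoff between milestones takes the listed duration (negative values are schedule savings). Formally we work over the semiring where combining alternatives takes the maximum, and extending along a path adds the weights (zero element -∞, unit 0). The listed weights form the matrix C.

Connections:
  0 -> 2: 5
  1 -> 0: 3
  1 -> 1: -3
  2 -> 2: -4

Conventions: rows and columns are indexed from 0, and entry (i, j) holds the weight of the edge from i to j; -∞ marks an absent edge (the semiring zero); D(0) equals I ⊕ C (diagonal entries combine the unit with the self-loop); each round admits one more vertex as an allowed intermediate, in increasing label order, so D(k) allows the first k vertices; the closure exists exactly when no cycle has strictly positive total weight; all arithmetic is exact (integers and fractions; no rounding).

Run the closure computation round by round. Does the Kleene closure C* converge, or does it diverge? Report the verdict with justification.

D(0):
  [0, -∞, 5]
  [3, 0, -∞]
  [-∞, -∞, 0]
D(1):
  [0, -∞, 5]
  [3, 0, 8]
  [-∞, -∞, 0]
D(2):
  [0, -∞, 5]
  [3, 0, 8]
  [-∞, -∞, 0]
D(3):
  [0, -∞, 5]
  [3, 0, 8]
  [-∞, -∞, 0]
Key observation: every diagonal entry stays at the unit through all rounds, so no improving cycle exists.
Answer: CONVERGES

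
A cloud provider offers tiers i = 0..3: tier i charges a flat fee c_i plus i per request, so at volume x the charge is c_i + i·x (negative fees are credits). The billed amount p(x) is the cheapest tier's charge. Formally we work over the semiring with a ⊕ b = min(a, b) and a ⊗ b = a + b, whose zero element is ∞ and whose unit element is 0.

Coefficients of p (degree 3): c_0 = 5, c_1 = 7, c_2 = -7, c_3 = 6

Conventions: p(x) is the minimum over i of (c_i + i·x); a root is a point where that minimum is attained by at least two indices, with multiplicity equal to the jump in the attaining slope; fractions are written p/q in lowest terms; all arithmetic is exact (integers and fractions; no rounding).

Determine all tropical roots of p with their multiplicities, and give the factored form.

hull edge (i=0, c=5) to (i=2, c=-7): slope -6, span 2
hull edge (i=2, c=-7) to (i=3, c=6): slope 13, span 1
Factored form: p(x) = 6 ⊗ (x ⊕ (-13)) ⊗ (x ⊕ 6) ⊗ (x ⊕ 6)
Answer: roots = -13 (mult 1), 6 (mult 2)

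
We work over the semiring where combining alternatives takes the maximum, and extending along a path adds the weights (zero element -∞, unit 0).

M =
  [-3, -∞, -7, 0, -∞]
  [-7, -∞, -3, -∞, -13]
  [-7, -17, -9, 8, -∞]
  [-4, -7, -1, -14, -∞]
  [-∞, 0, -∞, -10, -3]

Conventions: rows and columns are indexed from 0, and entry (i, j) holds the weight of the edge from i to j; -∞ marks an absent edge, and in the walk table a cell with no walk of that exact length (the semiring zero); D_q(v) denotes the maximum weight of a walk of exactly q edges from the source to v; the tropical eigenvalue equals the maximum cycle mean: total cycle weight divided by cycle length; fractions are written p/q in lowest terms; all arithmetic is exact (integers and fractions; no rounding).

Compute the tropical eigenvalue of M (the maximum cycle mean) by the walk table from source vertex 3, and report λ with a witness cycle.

q=0: [-∞, -∞, -∞, 0, -∞]
q=1: [-4, -7, -1, -14, -∞]
q=2: [-7, -18, -10, 7, -20]
q=3: [3, 0, 6, -2, -23]
q=4: [0, -9, -3, 14, -13]
q=5: [10, 7, 13, 5, -16]
Optimal cycle mean attained by: cycle 2->3->2, total 8 + (-1), length 2.
Answer: λ = 7/2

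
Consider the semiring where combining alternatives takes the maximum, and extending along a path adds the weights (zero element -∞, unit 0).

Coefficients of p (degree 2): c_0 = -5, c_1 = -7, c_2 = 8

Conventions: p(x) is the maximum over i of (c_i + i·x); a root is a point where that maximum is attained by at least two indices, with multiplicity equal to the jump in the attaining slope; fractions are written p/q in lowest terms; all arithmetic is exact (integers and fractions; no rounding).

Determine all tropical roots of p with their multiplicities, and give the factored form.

hull edge (i=0, c=-5) to (i=2, c=8): slope 13/2, span 2
Factored form: p(x) = 8 ⊗ (x ⊕ (-13/2)) ⊗ (x ⊕ (-13/2))
Answer: roots = -13/2 (mult 2)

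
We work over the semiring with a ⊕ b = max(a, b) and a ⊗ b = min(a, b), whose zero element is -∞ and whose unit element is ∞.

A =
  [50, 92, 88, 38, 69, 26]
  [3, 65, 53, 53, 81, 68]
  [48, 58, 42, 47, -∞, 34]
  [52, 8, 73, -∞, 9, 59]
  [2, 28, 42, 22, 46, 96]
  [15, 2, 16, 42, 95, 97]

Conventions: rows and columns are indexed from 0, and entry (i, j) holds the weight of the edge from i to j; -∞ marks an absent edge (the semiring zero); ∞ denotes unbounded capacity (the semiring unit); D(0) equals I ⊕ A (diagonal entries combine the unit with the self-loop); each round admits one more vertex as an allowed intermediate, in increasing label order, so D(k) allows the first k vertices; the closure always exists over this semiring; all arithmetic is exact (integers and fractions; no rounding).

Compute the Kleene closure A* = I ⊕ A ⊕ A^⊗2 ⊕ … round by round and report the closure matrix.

D(0):
  [∞, 92, 88, 38, 69, 26]
  [3, ∞, 53, 53, 81, 68]
  [48, 58, ∞, 47, -∞, 34]
  [52, 8, 73, ∞, 9, 59]
  [2, 28, 42, 22, ∞, 96]
  [15, 2, 16, 42, 95, ∞]
D(1):
  [∞, 92, 88, 38, 69, 26]
  [3, ∞, 53, 53, 81, 68]
  [48, 58, ∞, 47, 48, 34]
  [52, 52, 73, ∞, 52, 59]
  [2, 28, 42, 22, ∞, 96]
  [15, 15, 16, 42, 95, ∞]
D(2):
  [∞, 92, 88, 53, 81, 68]
  [3, ∞, 53, 53, 81, 68]
  [48, 58, ∞, 53, 58, 58]
  [52, 52, 73, ∞, 52, 59]
  [3, 28, 42, 28, ∞, 96]
  [15, 15, 16, 42, 95, ∞]
D(3):
  [∞, 92, 88, 53, 81, 68]
  [48, ∞, 53, 53, 81, 68]
  [48, 58, ∞, 53, 58, 58]
  [52, 58, 73, ∞, 58, 59]
  [42, 42, 42, 42, ∞, 96]
  [16, 16, 16, 42, 95, ∞]
D(4):
  [∞, 92, 88, 53, 81, 68]
  [52, ∞, 53, 53, 81, 68]
  [52, 58, ∞, 53, 58, 58]
  [52, 58, 73, ∞, 58, 59]
  [42, 42, 42, 42, ∞, 96]
  [42, 42, 42, 42, 95, ∞]
D(5):
  [∞, 92, 88, 53, 81, 81]
  [52, ∞, 53, 53, 81, 81]
  [52, 58, ∞, 53, 58, 58]
  [52, 58, 73, ∞, 58, 59]
  [42, 42, 42, 42, ∞, 96]
  [42, 42, 42, 42, 95, ∞]
D(6):
  [∞, 92, 88, 53, 81, 81]
  [52, ∞, 53, 53, 81, 81]
  [52, 58, ∞, 53, 58, 58]
  [52, 58, 73, ∞, 59, 59]
  [42, 42, 42, 42, ∞, 96]
  [42, 42, 42, 42, 95, ∞]
Answer: A* = [[∞, 92, 88, 53, 81, 81], [52, ∞, 53, 53, 81, 81], [52, 58, ∞, 53, 58, 58], [52, 58, 73, ∞, 59, 59], [42, 42, 42, 42, ∞, 96], [42, 42, 42, 42, 95, ∞]]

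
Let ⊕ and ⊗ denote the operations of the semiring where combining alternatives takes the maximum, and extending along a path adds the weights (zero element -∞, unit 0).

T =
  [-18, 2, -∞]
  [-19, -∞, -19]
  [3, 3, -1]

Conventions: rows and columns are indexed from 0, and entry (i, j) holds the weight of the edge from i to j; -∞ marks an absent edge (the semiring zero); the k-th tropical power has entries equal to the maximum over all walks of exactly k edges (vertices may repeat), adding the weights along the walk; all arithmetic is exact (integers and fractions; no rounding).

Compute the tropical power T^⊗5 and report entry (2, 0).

T^⊗2:
  [-17, -16, -17]
  [-16, -16, -20]
  [2, 5, -2]
T^⊗3:
  [-14, -14, -18]
  [-17, -14, -21]
  [1, 4, -3]
T^⊗4:
  [-15, -12, -19]
  [-18, -15, -22]
  [0, 3, -4]
T^⊗5:
  [-16, -13, -20]
  [-19, -16, -23]
  [-1, 2, -5]
Key observation: the optimum is the walk 2->2->2->2->2->0, with weight (-1) + (-1) + (-1) + (-1) + 3 = -1.
Optimal value attained by: walk 2->2->2->2->2->0.
Answer: (T^⊗5)[2][0] = -1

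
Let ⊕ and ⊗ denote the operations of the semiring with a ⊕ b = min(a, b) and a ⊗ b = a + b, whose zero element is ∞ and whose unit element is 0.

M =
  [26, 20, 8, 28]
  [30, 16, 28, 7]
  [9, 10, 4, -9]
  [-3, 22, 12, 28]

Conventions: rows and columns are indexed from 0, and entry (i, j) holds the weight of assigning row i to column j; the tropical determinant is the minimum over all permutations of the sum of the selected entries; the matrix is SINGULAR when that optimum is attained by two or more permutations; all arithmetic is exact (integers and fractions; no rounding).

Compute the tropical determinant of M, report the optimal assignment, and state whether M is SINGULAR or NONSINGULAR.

σ = (0, 1, 2, 3): 26 + 16 + 4 + 28 = 74
σ = (0, 1, 3, 2): 26 + 16 + (-9) + 12 = 45
σ = (0, 2, 1, 3): 26 + 28 + 10 + 28 = 92
σ = (0, 2, 3, 1): 26 + 28 + (-9) + 22 = 67
σ = (0, 3, 1, 2): 26 + 7 + 10 + 12 = 55
σ = (0, 3, 2, 1): 26 + 7 + 4 + 22 = 59
σ = (1, 0, 2, 3): 20 + 30 + 4 + 28 = 82
σ = (1, 0, 3, 2): 20 + 30 + (-9) + 12 = 53
σ = (1, 2, 0, 3): 20 + 28 + 9 + 28 = 85
σ = (1, 2, 3, 0): 20 + 28 + (-9) + (-3) = 36
σ = (1, 3, 0, 2): 20 + 7 + 9 + 12 = 48
σ = (1, 3, 2, 0): 20 + 7 + 4 + (-3) = 28
σ = (2, 0, 1, 3): 8 + 30 + 10 + 28 = 76
σ = (2, 0, 3, 1): 8 + 30 + (-9) + 22 = 51
σ = (2, 1, 0, 3): 8 + 16 + 9 + 28 = 61
σ = (2, 1, 3, 0): 8 + 16 + (-9) + (-3) = 12
σ = (2, 3, 0, 1): 8 + 7 + 9 + 22 = 46
σ = (2, 3, 1, 0): 8 + 7 + 10 + (-3) = 22
σ = (3, 0, 1, 2): 28 + 30 + 10 + 12 = 80
σ = (3, 0, 2, 1): 28 + 30 + 4 + 22 = 84
σ = (3, 1, 0, 2): 28 + 16 + 9 + 12 = 65
σ = (3, 1, 2, 0): 28 + 16 + 4 + (-3) = 45
σ = (3, 2, 0, 1): 28 + 28 + 9 + 22 = 87
σ = (3, 2, 1, 0): 28 + 28 + 10 + (-3) = 63
Optimal value attained by: σ = (2, 1, 3, 0).
Answer: det⊕(M) = 12; verdict: NONSINGULAR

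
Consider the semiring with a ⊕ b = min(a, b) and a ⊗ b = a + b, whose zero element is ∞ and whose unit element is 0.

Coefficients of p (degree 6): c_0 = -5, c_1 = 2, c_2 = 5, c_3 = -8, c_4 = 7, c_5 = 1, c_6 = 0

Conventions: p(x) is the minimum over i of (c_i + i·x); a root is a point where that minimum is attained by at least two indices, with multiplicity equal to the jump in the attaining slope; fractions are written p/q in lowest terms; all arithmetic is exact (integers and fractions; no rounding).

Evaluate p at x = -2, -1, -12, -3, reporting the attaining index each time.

p(-2) = min(-5+0·(-2)=-5, 2+1·(-2)=0, 5+2·(-2)=1, -8+3·(-2)=-14, 7+4·(-2)=-1, 1+5·(-2)=-9, 0+6·(-2)=-12) = -14 (attained by i=3)
p(-1) = min(-5+0·(-1)=-5, 2+1·(-1)=1, 5+2·(-1)=3, -8+3·(-1)=-11, 7+4·(-1)=3, 1+5·(-1)=-4, 0+6·(-1)=-6) = -11 (attained by i=3)
p(-12) = min(-5+0·(-12)=-5, 2+1·(-12)=-10, 5+2·(-12)=-19, -8+3·(-12)=-44, 7+4·(-12)=-41, 1+5·(-12)=-59, 0+6·(-12)=-72) = -72 (attained by i=6)
p(-3) = min(-5+0·(-3)=-5, 2+1·(-3)=-1, 5+2·(-3)=-1, -8+3·(-3)=-17, 7+4·(-3)=-5, 1+5·(-3)=-14, 0+6·(-3)=-18) = -18 (attained by i=6)
Answer: p(-2) = -14; p(-1) = -11; p(-12) = -72; p(-3) = -18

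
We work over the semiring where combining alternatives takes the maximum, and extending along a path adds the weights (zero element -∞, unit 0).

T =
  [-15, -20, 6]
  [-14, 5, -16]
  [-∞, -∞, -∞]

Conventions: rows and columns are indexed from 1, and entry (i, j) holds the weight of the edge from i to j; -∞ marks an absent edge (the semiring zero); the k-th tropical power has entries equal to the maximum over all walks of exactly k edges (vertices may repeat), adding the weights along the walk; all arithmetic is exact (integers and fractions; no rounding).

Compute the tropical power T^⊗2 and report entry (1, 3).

T^⊗2:
  [-30, -15, -9]
  [-9, 10, -8]
  [-∞, -∞, -∞]
Key observation: the optimum is the walk 1->1->3, with weight (-15) + 6 = -9.
Optimal value attained by: walk 1->1->3.
Answer: (T^⊗2)[1][3] = -9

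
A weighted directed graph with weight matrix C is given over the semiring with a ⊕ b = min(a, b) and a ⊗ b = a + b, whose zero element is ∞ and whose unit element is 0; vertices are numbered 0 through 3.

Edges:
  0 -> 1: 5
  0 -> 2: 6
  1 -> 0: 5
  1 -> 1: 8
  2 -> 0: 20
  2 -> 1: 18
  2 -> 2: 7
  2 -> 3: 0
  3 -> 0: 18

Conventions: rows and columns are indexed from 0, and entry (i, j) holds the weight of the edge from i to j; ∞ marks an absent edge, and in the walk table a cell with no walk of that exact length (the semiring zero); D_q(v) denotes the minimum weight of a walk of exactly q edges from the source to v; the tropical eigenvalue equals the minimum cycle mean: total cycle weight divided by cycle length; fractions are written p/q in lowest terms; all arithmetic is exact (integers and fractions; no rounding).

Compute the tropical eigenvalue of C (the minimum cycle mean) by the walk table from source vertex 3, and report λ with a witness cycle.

q=0: [∞, ∞, ∞, 0]
q=1: [18, ∞, ∞, ∞]
q=2: [∞, 23, 24, ∞]
q=3: [28, 31, 31, 24]
q=4: [36, 33, 34, 31]
Optimal cycle mean attained by: cycle 0->1->0, total 5 + 5, length 2.
Answer: λ = 5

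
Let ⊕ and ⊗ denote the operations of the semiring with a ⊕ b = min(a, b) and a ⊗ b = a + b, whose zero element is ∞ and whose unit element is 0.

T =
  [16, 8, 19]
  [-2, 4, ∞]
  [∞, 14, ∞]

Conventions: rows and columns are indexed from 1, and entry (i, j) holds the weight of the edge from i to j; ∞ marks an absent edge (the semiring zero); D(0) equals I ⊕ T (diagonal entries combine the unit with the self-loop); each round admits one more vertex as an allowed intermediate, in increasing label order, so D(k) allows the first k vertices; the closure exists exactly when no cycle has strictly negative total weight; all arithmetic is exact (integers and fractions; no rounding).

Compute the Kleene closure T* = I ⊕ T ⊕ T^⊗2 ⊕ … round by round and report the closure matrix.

D(0):
  [0, 8, 19]
  [-2, 0, ∞]
  [∞, 14, 0]
D(1):
  [0, 8, 19]
  [-2, 0, 17]
  [∞, 14, 0]
D(2):
  [0, 8, 19]
  [-2, 0, 17]
  [12, 14, 0]
D(3):
  [0, 8, 19]
  [-2, 0, 17]
  [12, 14, 0]
Answer: T* = [[0, 8, 19], [-2, 0, 17], [12, 14, 0]]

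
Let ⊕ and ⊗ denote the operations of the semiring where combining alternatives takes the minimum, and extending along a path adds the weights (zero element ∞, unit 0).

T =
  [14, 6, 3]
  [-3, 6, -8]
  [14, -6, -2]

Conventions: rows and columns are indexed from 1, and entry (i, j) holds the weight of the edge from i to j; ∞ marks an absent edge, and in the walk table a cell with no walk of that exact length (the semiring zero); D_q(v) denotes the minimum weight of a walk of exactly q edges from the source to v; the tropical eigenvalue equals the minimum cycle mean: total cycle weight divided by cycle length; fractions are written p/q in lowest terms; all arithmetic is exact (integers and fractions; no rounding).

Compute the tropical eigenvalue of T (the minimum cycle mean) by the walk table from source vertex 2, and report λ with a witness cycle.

q=0: [∞, 0, ∞]
q=1: [-3, 6, -8]
q=2: [3, -14, -10]
q=3: [-17, -16, -22]
Optimal cycle mean attained by: cycle 2->3->2, total (-8) + (-6), length 2.
Answer: λ = -7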